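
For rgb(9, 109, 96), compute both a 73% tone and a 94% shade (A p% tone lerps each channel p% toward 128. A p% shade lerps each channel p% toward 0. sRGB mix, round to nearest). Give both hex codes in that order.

#607B77, #010706

73% tone:
  R: 9 + 0.73×(128−9) = 9 + 86.87 = 95.87 → 96
  G: 109 + 0.73×(128−109) = 109 + 13.87 = 122.87 → 123
  B: 96 + 23.36 = 119.36 → 119
  → #607B77
94% shade:
  R: 9 − 8.46 = 0.54 → 1
  G: 109 + 0.94×(0−109) = 109 − 102.46 = 6.54 → 7
  B: 96 − 90.24 = 5.76 → 6
  → #010706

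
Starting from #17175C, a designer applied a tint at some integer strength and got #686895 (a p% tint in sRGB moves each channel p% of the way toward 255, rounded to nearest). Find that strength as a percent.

35%

#17175C is rgb(23, 23, 92); #686895 is rgb(104, 104, 149).
On the R channel (widest range): 104 ≈ 23 + (p/100)(255 − 23), so p ≈ 100×(104 − 23)/(255 − 23) = 8100/232 = 34.91.
p = 35 reproduces all three channels after rounding.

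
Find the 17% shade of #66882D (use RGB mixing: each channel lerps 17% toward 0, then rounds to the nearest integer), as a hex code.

#66882D is rgb(102, 136, 45).
Lerp each channel 17% toward 0:
  R: 102 + 0.17×(0−102) = 102 − 17.34 = 84.66 → 85
  G: 136 − 23.12 = 112.88 → 113
  B: 45 + 0.17×(0−45) = 45 − 7.65 = 37.35 → 37
rgb(85, 113, 37) = #557125.

#557125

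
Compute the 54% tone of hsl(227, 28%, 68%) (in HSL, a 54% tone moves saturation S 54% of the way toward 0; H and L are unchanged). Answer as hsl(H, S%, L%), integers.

hsl(227, 13%, 68%)

S moves 54% from 28 toward 0: 28 − 15.12 = 12.88 → 13.
H and L are unchanged.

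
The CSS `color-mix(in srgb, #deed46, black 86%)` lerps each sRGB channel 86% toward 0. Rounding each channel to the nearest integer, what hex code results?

#1f210a

#deed46 is rgb(222, 237, 70).
An 86% shade moves each channel 86% toward 0:
  R: 222 + 0.86×(0−222) = 222 − 190.92 = 31.08 → 31
  G: 237 + 0.86×(0−237) = 237 − 203.82 = 33.18 → 33
  B: 70 + 0.86×(0−70) = 70 − 60.2 = 9.8 → 10
rgb(31, 33, 10) = #1f210a.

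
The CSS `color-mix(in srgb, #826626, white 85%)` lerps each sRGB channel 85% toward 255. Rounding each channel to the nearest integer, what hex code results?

#ece8de

#826626 is rgb(130, 102, 38).
An 85% tint moves each channel 85% toward 255:
  R: 130 + 106.25 = 236.25 → 236
  G: 102 + 0.85×(255−102) = 102 + 130.05 = 232.05 → 232
  B: 38 + 184.45 = 222.45 → 222
rgb(236, 232, 222) = #ece8de.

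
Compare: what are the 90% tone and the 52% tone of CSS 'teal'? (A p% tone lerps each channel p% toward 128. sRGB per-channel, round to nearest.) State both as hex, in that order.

#738080, #438080

CSS teal is rgb(0, 128, 128).
90% tone:
  R: 0 + 115.2 = 115.2 → 115
  G: 128 + 0.9×(128−128) = 128 + 0 = 128 → 128
  B: 128 + 0.9×(128−128) = 128 + 0 = 128 → 128
  → #738080
52% tone:
  R: 0 + 66.56 = 66.56 → 67
  G: 128 + 0.52×(128−128) = 128 + 0 = 128 → 128
  B: 128 + 0 = 128 → 128
  → #438080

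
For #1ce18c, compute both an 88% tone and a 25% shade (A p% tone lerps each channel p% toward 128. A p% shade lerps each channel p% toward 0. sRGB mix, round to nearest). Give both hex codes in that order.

#1ce18c is rgb(28, 225, 140).
88% tone:
  R: 28 + 0.88×(128−28) = 28 + 88 = 116 → 116
  G: 225 − 85.36 = 139.64 → 140
  B: 140 − 10.56 = 129.44 → 129
  → #748c81
25% shade:
  R: 28 − 7 = 21 → 21
  G: 225 − 56.25 = 168.75 → 169
  B: 140 + 0.25×(0−140) = 140 − 35 = 105 → 105
  → #15a969

#748c81, #15a969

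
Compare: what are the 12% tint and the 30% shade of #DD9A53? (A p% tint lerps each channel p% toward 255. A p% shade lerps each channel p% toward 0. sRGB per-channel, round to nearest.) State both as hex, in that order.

#E1A668, #9B6C3A

#DD9A53 is rgb(221, 154, 83).
12% tint:
  R: 221 + 4.08 = 225.08 → 225
  G: 154 + 0.12×(255−154) = 154 + 12.12 = 166.12 → 166
  B: 83 + 0.12×(255−83) = 83 + 20.64 = 103.64 → 104
  → #E1A668
30% shade:
  R: 221 + 0.3×(0−221) = 221 − 66.3 = 154.7 → 155
  G: 154 + 0.3×(0−154) = 154 − 46.2 = 107.8 → 108
  B: 83 + 0.3×(0−83) = 83 − 24.9 = 58.1 → 58
  → #9B6C3A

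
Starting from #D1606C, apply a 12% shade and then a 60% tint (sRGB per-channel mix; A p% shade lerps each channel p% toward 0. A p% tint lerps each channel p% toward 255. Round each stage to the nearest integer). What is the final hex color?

#E3BBBF

#D1606C is rgb(209, 96, 108).
Lerp each channel 12% toward 0:
  R: 209 + 0.12×(0−209) = 209 − 25.08 = 183.92 → 184
  G: 96 − 11.52 = 84.48 → 84
  B: 108 − 12.96 = 95.04 → 95
After the shade: rgb(184, 84, 95) = #B8545F.
Lerp each channel 60% toward 255:
  R: 184 + 42.6 = 226.6 → 227
  G: 84 + 0.6×(255−84) = 84 + 102.6 = 186.6 → 187
  B: 95 + 96 = 191 → 191
rgb(227, 187, 191) = #E3BBBF.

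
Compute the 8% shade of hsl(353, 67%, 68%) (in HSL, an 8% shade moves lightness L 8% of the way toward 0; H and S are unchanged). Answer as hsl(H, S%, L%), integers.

hsl(353, 67%, 63%)

L moves 8% from 68 toward 0: 68 − 5.44 = 62.56 → 63.
H and S are unchanged.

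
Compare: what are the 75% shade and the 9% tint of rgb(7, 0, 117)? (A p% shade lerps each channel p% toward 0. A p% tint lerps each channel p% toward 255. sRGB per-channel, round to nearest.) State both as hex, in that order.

#02001D, #1D1781

75% shade:
  R: 7 + 0.75×(0−7) = 7 − 5.25 = 1.75 → 2
  G: 0 + 0.75×(0−0) = 0 + 0 = 0 → 0
  B: 117 + 0.75×(0−117) = 117 − 87.75 = 29.25 → 29
  → #02001D
9% tint:
  R: 7 + 0.09×(255−7) = 7 + 22.32 = 29.32 → 29
  G: 0 + 22.95 = 22.95 → 23
  B: 117 + 0.09×(255−117) = 117 + 12.42 = 129.42 → 129
  → #1D1781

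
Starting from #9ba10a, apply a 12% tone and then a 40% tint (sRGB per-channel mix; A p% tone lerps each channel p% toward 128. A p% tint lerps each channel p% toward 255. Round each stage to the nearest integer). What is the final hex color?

#c1c474

#9ba10a is rgb(155, 161, 10).
A 12% tone moves each channel 12% toward 128:
  R: 155 + 0.12×(128−155) = 155 − 3.24 = 151.76 → 152
  G: 161 + 0.12×(128−161) = 161 − 3.96 = 157.04 → 157
  B: 10 + 0.12×(128−10) = 10 + 14.16 = 24.16 → 24
After the tone: rgb(152, 157, 24) = #989d18.
Lerp each channel 40% toward 255:
  R: 152 + 41.2 = 193.2 → 193
  G: 157 + 0.4×(255−157) = 157 + 39.2 = 196.2 → 196
  B: 24 + 92.4 = 116.4 → 116
rgb(193, 196, 116) = #c1c474.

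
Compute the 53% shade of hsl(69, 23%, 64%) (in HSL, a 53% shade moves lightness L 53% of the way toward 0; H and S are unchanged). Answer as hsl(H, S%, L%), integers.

L moves 53% from 64 toward 0: 64 − 33.92 = 30.08 → 30.
H and S are unchanged.

hsl(69, 23%, 30%)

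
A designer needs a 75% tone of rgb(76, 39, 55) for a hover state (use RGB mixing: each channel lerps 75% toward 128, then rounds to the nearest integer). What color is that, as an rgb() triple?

Per channel, c → c + 0.75(128 − c):
  R: 76 + 0.75×(128−76) = 76 + 39 = 115 → 115
  G: 39 + 0.75×(128−39) = 39 + 66.75 = 105.75 → 106
  B: 55 + 0.75×(128−55) = 55 + 54.75 = 109.75 → 110

rgb(115, 106, 110)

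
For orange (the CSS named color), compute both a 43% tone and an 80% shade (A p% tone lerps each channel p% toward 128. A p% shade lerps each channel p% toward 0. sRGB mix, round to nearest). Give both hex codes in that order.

CSS orange is rgb(255, 165, 0).
43% tone:
  R: 255 + 0.43×(128−255) = 255 − 54.61 = 200.39 → 200
  G: 165 + 0.43×(128−165) = 165 − 15.91 = 149.09 → 149
  B: 0 + 0.43×(128−0) = 0 + 55.04 = 55.04 → 55
  → #C89537
80% shade:
  R: 255 − 204 = 51 → 51
  G: 165 + 0.8×(0−165) = 165 − 132 = 33 → 33
  B: 0 + 0 = 0 → 0
  → #332100

#C89537, #332100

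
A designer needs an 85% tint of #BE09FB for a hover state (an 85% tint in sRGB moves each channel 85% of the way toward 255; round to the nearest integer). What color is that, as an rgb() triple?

rgb(245, 218, 254)

#BE09FB is rgb(190, 9, 251).
Per channel, c → c + 0.85(255 − c):
  R: 190 + 55.25 = 245.25 → 245
  G: 9 + 0.85×(255−9) = 9 + 209.1 = 218.1 → 218
  B: 251 + 0.85×(255−251) = 251 + 3.4 = 254.4 → 254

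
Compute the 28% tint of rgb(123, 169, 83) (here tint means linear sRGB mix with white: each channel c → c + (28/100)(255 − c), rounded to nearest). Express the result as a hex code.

#a0c183

Per channel, c → c + 0.28(255 − c):
  R: 123 + 0.28×(255−123) = 123 + 36.96 = 159.96 → 160
  G: 169 + 0.28×(255−169) = 169 + 24.08 = 193.08 → 193
  B: 83 + 48.16 = 131.16 → 131
rgb(160, 193, 131) = #a0c183.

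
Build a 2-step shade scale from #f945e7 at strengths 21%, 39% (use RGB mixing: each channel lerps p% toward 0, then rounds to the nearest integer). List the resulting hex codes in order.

#f945e7 is rgb(249, 69, 231).
21%: (249 − 52.29 = 196.71→197, 69 − 14.49 = 54.51→55, 231 − 48.51 = 182.49→182) → #c537b6
39%: (249 − 97.11 = 151.89→152, 69 − 26.91 = 42.09→42, 231 − 90.09 = 140.91→141) → #982a8d

#c537b6, #982a8d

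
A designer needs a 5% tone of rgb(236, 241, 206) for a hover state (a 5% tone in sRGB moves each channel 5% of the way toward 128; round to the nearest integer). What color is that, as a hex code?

A 5% tone moves each channel 5% toward 128:
  R: 236 + 0.05×(128−236) = 236 − 5.4 = 230.6 → 231
  G: 241 + 0.05×(128−241) = 241 − 5.65 = 235.35 → 235
  B: 206 − 3.9 = 202.1 → 202
rgb(231, 235, 202) = #e7ebca.

#e7ebca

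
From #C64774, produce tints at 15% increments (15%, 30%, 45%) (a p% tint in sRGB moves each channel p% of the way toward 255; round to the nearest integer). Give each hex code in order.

#CF6389, #D77E9E, #E09AB3

#C64774 is rgb(198, 71, 116).
15%: (198 + 8.55 = 206.55→207, 71 + 27.6 = 98.6→99, 116 + 20.85 = 136.85→137) → #CF6389
30%: (198 + 17.1 = 215.1→215, 71 + 55.2 = 126.2→126, 116 + 41.7 = 157.7→158) → #D77E9E
45%: (198 + 25.65 = 223.65→224, 71 + 82.8 = 153.8→154, 116 + 62.55 = 178.55→179) → #E09AB3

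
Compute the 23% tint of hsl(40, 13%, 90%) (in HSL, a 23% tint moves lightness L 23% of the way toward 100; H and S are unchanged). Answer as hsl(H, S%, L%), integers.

hsl(40, 13%, 92%)

L moves 23% from 90 toward 100: 90 + 2.3 = 92.3 → 92.
H and S are unchanged.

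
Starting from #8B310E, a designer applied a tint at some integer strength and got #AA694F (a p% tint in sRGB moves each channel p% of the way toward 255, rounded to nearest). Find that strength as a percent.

#8B310E is rgb(139, 49, 14); #AA694F is rgb(170, 105, 79).
On the B channel (widest range): 79 ≈ 14 + (p/100)(255 − 14), so p ≈ 100×(79 − 14)/(255 − 14) = 6500/241 = 26.97.
p = 27 reproduces all three channels after rounding.

27%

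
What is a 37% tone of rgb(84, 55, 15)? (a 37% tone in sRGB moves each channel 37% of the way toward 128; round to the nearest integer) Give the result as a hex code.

Lerp each channel 37% toward 128:
  R: 84 + 0.37×(128−84) = 84 + 16.28 = 100.28 → 100
  G: 55 + 0.37×(128−55) = 55 + 27.01 = 82.01 → 82
  B: 15 + 0.37×(128−15) = 15 + 41.81 = 56.81 → 57
rgb(100, 82, 57) = #645239.

#645239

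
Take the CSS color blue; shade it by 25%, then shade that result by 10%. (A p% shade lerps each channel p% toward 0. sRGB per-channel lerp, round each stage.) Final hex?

CSS blue is rgb(0, 0, 255).
A 25% shade moves each channel 25% toward 0:
  R: 0 + 0 = 0 → 0
  G: 0 + 0.25×(0−0) = 0 + 0 = 0 → 0
  B: 255 + 0.25×(0−255) = 255 − 63.75 = 191.25 → 191
After the shade: rgb(0, 0, 191) = #0000BF.
A 10% shade moves each channel 10% toward 0:
  R: 0 + 0 = 0 → 0
  G: 0 + 0.1×(0−0) = 0 + 0 = 0 → 0
  B: 191 + 0.1×(0−191) = 191 − 19.1 = 171.9 → 172
rgb(0, 0, 172) = #0000AC.

#0000AC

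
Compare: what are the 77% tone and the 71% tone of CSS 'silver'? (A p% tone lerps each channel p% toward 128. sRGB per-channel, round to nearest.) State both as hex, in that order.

CSS silver is rgb(192, 192, 192).
77% tone:
  R: 192 − 49.28 = 142.72 → 143
  G: 192 + 0.77×(128−192) = 192 − 49.28 = 142.72 → 143
  B: 192 − 49.28 = 142.72 → 143
  → #8F8F8F
71% tone:
  R: 192 + 0.71×(128−192) = 192 − 45.44 = 146.56 → 147
  G: 192 + 0.71×(128−192) = 192 − 45.44 = 146.56 → 147
  B: 192 − 45.44 = 146.56 → 147
  → #939393

#8F8F8F, #939393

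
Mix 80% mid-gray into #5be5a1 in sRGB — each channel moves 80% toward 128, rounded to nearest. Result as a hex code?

#799487

#5be5a1 is rgb(91, 229, 161).
Per channel, c → c + 0.8(128 − c):
  R: 91 + 0.8×(128−91) = 91 + 29.6 = 120.6 → 121
  G: 229 − 80.8 = 148.2 → 148
  B: 161 + 0.8×(128−161) = 161 − 26.4 = 134.6 → 135
rgb(121, 148, 135) = #799487.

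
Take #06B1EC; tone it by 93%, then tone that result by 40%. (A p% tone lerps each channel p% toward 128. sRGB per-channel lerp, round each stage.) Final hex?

#7B8285

#06B1EC is rgb(6, 177, 236).
Per channel, c → c + 0.93(128 − c):
  R: 6 + 113.46 = 119.46 → 119
  G: 177 + 0.93×(128−177) = 177 − 45.57 = 131.43 → 131
  B: 236 + 0.93×(128−236) = 236 − 100.44 = 135.56 → 136
After the tone: rgb(119, 131, 136) = #778388.
Lerp each channel 40% toward 128:
  R: 119 + 0.4×(128−119) = 119 + 3.6 = 122.6 → 123
  G: 131 − 1.2 = 129.8 → 130
  B: 136 + 0.4×(128−136) = 136 − 3.2 = 132.8 → 133
rgb(123, 130, 133) = #7B8285.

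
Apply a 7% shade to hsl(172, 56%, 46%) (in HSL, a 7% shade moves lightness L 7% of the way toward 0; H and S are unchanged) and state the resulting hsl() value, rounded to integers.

L moves 7% from 46 toward 0: 46 − 3.22 = 42.78 → 43.
H and S are unchanged.

hsl(172, 56%, 43%)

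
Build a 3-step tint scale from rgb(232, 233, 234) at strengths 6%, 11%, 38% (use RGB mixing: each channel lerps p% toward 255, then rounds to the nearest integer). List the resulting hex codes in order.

#E9EAEB, #EBEBEC, #F1F1F2

6%: (232 + 1.38 = 233.38→233, 233 + 1.32 = 234.32→234, 234 + 1.26 = 235.26→235) → #E9EAEB
11%: (232 + 2.53 = 234.53→235, 233 + 2.42 = 235.42→235, 234 + 2.31 = 236.31→236) → #EBEBEC
38%: (232 + 8.74 = 240.74→241, 233 + 8.36 = 241.36→241, 234 + 7.98 = 241.98→242) → #F1F1F2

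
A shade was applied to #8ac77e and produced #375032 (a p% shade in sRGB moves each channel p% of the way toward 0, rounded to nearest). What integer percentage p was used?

60%

#8ac77e is rgb(138, 199, 126); #375032 is rgb(55, 80, 50).
On the G channel (widest range): 80 ≈ 199 + (p/100)(0 − 199), so p ≈ 100×(80 − 199)/(0 − 199) = -11900/-199 = 59.80.
p = 60 reproduces all three channels after rounding.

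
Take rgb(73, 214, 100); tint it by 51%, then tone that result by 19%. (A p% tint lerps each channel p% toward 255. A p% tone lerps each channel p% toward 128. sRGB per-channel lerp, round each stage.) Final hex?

#9fd7a9

A 51% tint moves each channel 51% toward 255:
  R: 73 + 0.51×(255−73) = 73 + 92.82 = 165.82 → 166
  G: 214 + 20.91 = 234.91 → 235
  B: 100 + 79.05 = 179.05 → 179
After the tint: rgb(166, 235, 179) = #a6ebb3.
Per channel, c → c + 0.19(128 − c):
  R: 166 − 7.22 = 158.78 → 159
  G: 235 − 20.33 = 214.67 → 215
  B: 179 + 0.19×(128−179) = 179 − 9.69 = 169.31 → 169
rgb(159, 215, 169) = #9fd7a9.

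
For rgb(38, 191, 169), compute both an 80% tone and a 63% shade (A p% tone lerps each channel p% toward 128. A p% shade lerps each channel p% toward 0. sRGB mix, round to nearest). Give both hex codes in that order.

#6e8d88, #0e473f

80% tone:
  R: 38 + 0.8×(128−38) = 38 + 72 = 110 → 110
  G: 191 − 50.4 = 140.6 → 141
  B: 169 − 32.8 = 136.2 → 136
  → #6e8d88
63% shade:
  R: 38 − 23.94 = 14.06 → 14
  G: 191 + 0.63×(0−191) = 191 − 120.33 = 70.67 → 71
  B: 169 − 106.47 = 62.53 → 63
  → #0e473f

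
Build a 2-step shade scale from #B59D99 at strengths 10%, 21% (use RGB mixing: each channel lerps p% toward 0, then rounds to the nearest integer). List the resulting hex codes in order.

#B59D99 is rgb(181, 157, 153).
10%: (181 − 18.1 = 162.9→163, 157 − 15.7 = 141.3→141, 153 − 15.3 = 137.7→138) → #A38D8A
21%: (181 − 38.01 = 142.99→143, 157 − 32.97 = 124.03→124, 153 − 32.13 = 120.87→121) → #8F7C79

#A38D8A, #8F7C79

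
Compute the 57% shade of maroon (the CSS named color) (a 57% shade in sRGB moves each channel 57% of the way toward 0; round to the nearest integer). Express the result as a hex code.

CSS maroon is rgb(128, 0, 0).
Per channel, c → c + 0.57(0 − c):
  R: 128 + 0.57×(0−128) = 128 − 72.96 = 55.04 → 55
  G: 0 + 0 = 0 → 0
  B: 0 + 0.57×(0−0) = 0 + 0 = 0 → 0
rgb(55, 0, 0) = #370000.

#370000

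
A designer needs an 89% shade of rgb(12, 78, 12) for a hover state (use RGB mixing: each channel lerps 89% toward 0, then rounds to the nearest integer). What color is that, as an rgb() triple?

Lerp each channel 89% toward 0:
  R: 12 + 0.89×(0−12) = 12 − 10.68 = 1.32 → 1
  G: 78 + 0.89×(0−78) = 78 − 69.42 = 8.58 → 9
  B: 12 + 0.89×(0−12) = 12 − 10.68 = 1.32 → 1

rgb(1, 9, 1)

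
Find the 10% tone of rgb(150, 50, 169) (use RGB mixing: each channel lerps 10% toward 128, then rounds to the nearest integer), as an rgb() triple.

Lerp each channel 10% toward 128:
  R: 150 + 0.1×(128−150) = 150 − 2.2 = 147.8 → 148
  G: 50 + 7.8 = 57.8 → 58
  B: 169 − 4.1 = 164.9 → 165

rgb(148, 58, 165)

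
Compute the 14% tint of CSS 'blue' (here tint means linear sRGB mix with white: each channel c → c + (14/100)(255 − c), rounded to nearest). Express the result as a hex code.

#2424FF

CSS blue is rgb(0, 0, 255).
Lerp each channel 14% toward 255:
  R: 0 + 35.7 = 35.7 → 36
  G: 0 + 35.7 = 35.7 → 36
  B: 255 + 0 = 255 → 255
rgb(36, 36, 255) = #2424FF.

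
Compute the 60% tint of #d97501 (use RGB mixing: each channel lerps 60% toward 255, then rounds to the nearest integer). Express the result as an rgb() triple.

#d97501 is rgb(217, 117, 1).
Per channel, c → c + 0.6(255 − c):
  R: 217 + 22.8 = 239.8 → 240
  G: 117 + 0.6×(255−117) = 117 + 82.8 = 199.8 → 200
  B: 1 + 0.6×(255−1) = 1 + 152.4 = 153.4 → 153

rgb(240, 200, 153)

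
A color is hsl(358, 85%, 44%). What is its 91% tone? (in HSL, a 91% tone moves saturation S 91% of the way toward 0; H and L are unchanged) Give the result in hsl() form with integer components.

hsl(358, 8%, 44%)

S moves 91% from 85 toward 0: 85 − 77.35 = 7.65 → 8.
H and L are unchanged.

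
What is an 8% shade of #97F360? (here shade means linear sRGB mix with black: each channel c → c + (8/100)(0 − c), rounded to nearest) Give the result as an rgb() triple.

rgb(139, 224, 88)

#97F360 is rgb(151, 243, 96).
Lerp each channel 8% toward 0:
  R: 151 − 12.08 = 138.92 → 139
  G: 243 + 0.08×(0−243) = 243 − 19.44 = 223.56 → 224
  B: 96 + 0.08×(0−96) = 96 − 7.68 = 88.32 → 88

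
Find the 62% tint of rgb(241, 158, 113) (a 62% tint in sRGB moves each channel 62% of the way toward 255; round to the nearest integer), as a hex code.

#fadac9

A 62% tint moves each channel 62% toward 255:
  R: 241 + 8.68 = 249.68 → 250
  G: 158 + 0.62×(255−158) = 158 + 60.14 = 218.14 → 218
  B: 113 + 88.04 = 201.04 → 201
rgb(250, 218, 201) = #fadac9.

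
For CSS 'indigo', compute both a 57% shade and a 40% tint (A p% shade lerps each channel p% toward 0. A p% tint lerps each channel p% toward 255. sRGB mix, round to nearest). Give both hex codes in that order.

#200038, #9366b4

CSS indigo is rgb(75, 0, 130).
57% shade:
  R: 75 + 0.57×(0−75) = 75 − 42.75 = 32.25 → 32
  G: 0 + 0.57×(0−0) = 0 + 0 = 0 → 0
  B: 130 + 0.57×(0−130) = 130 − 74.1 = 55.9 → 56
  → #200038
40% tint:
  R: 75 + 72 = 147 → 147
  G: 0 + 102 = 102 → 102
  B: 130 + 0.4×(255−130) = 130 + 50 = 180 → 180
  → #9366b4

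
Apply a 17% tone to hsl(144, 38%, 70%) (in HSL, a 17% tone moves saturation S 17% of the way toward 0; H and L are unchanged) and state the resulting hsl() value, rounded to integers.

hsl(144, 32%, 70%)

S moves 17% from 38 toward 0: 38 − 6.46 = 31.54 → 32.
H and L are unchanged.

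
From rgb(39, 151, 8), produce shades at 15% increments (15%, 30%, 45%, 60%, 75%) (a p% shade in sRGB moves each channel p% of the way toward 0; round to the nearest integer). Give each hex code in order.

#218007, #1b6a06, #155304, #103c03, #0a2602

15%: (39 − 5.85 = 33.15→33, 151 − 22.65 = 128.35→128, 8 − 1.2 = 6.8→7) → #218007
30%: (39 − 11.7 = 27.3→27, 151 − 45.3 = 105.7→106, 8 − 2.4 = 5.6→6) → #1b6a06
45%: (39 − 17.55 = 21.45→21, 151 − 67.95 = 83.05→83, 8 − 3.6 = 4.4→4) → #155304
60%: (39 − 23.4 = 15.6→16, 151 − 90.6 = 60.4→60, 8 − 4.8 = 3.2→3) → #103c03
75%: (39 − 29.25 = 9.75→10, 151 − 113.25 = 37.75→38, 8 − 6 = 2→2) → #0a2602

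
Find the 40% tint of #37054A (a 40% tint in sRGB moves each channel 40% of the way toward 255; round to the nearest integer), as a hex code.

#37054A is rgb(55, 5, 74).
A 40% tint moves each channel 40% toward 255:
  R: 55 + 80 = 135 → 135
  G: 5 + 0.4×(255−5) = 5 + 100 = 105 → 105
  B: 74 + 72.4 = 146.4 → 146
rgb(135, 105, 146) = #876992.

#876992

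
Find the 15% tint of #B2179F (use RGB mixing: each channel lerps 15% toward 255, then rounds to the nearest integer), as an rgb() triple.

rgb(190, 58, 173)

#B2179F is rgb(178, 23, 159).
Lerp each channel 15% toward 255:
  R: 178 + 11.55 = 189.55 → 190
  G: 23 + 34.8 = 57.8 → 58
  B: 159 + 14.4 = 173.4 → 173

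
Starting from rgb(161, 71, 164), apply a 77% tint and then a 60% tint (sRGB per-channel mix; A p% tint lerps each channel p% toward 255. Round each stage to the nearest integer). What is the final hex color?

#f6eef7

A 77% tint moves each channel 77% toward 255:
  R: 161 + 0.77×(255−161) = 161 + 72.38 = 233.38 → 233
  G: 71 + 0.77×(255−71) = 71 + 141.68 = 212.68 → 213
  B: 164 + 0.77×(255−164) = 164 + 70.07 = 234.07 → 234
After the tint: rgb(233, 213, 234) = #e9d5ea.
A 60% tint moves each channel 60% toward 255:
  R: 233 + 13.2 = 246.2 → 246
  G: 213 + 0.6×(255−213) = 213 + 25.2 = 238.2 → 238
  B: 234 + 0.6×(255−234) = 234 + 12.6 = 246.6 → 247
rgb(246, 238, 247) = #f6eef7.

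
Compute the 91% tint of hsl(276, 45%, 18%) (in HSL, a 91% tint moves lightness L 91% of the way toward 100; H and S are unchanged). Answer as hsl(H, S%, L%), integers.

hsl(276, 45%, 93%)

L moves 91% from 18 toward 100: 18 + 74.62 = 92.62 → 93.
H and S are unchanged.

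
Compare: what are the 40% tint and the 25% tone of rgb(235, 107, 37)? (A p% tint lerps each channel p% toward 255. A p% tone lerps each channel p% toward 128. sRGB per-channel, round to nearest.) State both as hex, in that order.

#f3a67c, #d0703c

40% tint:
  R: 235 + 0.4×(255−235) = 235 + 8 = 243 → 243
  G: 107 + 0.4×(255−107) = 107 + 59.2 = 166.2 → 166
  B: 37 + 0.4×(255−37) = 37 + 87.2 = 124.2 → 124
  → #f3a67c
25% tone:
  R: 235 − 26.75 = 208.25 → 208
  G: 107 + 0.25×(128−107) = 107 + 5.25 = 112.25 → 112
  B: 37 + 0.25×(128−37) = 37 + 22.75 = 59.75 → 60
  → #d0703c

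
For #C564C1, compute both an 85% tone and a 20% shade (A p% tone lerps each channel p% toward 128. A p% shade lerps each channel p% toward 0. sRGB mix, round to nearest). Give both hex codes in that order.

#C564C1 is rgb(197, 100, 193).
85% tone:
  R: 197 + 0.85×(128−197) = 197 − 58.65 = 138.35 → 138
  G: 100 + 0.85×(128−100) = 100 + 23.8 = 123.8 → 124
  B: 193 + 0.85×(128−193) = 193 − 55.25 = 137.75 → 138
  → #8A7C8A
20% shade:
  R: 197 + 0.2×(0−197) = 197 − 39.4 = 157.6 → 158
  G: 100 + 0.2×(0−100) = 100 − 20 = 80 → 80
  B: 193 + 0.2×(0−193) = 193 − 38.6 = 154.4 → 154
  → #9E509A

#8A7C8A, #9E509A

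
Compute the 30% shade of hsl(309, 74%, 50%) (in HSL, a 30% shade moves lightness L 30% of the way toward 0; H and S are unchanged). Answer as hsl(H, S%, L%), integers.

L moves 30% from 50 toward 0: 50 − 15 = 35 → 35.
H and S are unchanged.

hsl(309, 74%, 35%)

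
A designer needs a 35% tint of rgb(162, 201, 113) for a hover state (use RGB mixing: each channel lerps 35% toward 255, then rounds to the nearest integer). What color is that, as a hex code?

#C3DCA3

Lerp each channel 35% toward 255:
  R: 162 + 32.55 = 194.55 → 195
  G: 201 + 0.35×(255−201) = 201 + 18.9 = 219.9 → 220
  B: 113 + 49.7 = 162.7 → 163
rgb(195, 220, 163) = #C3DCA3.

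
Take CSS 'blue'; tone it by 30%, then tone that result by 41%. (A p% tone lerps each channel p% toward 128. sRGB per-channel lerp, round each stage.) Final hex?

#4b4bb5

CSS blue is rgb(0, 0, 255).
Per channel, c → c + 0.3(128 − c):
  R: 0 + 38.4 = 38.4 → 38
  G: 0 + 0.3×(128−0) = 0 + 38.4 = 38.4 → 38
  B: 255 + 0.3×(128−255) = 255 − 38.1 = 216.9 → 217
After the tone: rgb(38, 38, 217) = #2626d9.
A 41% tone moves each channel 41% toward 128:
  R: 38 + 36.9 = 74.9 → 75
  G: 38 + 0.41×(128−38) = 38 + 36.9 = 74.9 → 75
  B: 217 − 36.49 = 180.51 → 181
rgb(75, 75, 181) = #4b4bb5.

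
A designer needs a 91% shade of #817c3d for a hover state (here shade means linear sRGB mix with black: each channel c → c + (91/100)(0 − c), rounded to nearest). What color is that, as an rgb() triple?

rgb(12, 11, 5)

#817c3d is rgb(129, 124, 61).
A 91% shade moves each channel 91% toward 0:
  R: 129 − 117.39 = 11.61 → 12
  G: 124 + 0.91×(0−124) = 124 − 112.84 = 11.16 → 11
  B: 61 + 0.91×(0−61) = 61 − 55.51 = 5.49 → 5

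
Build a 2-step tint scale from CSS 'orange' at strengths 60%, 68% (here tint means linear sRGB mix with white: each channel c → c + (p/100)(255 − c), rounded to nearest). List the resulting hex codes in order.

#ffdb99, #ffe2ad

CSS orange is rgb(255, 165, 0).
60%: (255→255, 165 + 54 = 219→219, 0 + 153 = 153→153) → #ffdb99
68%: (255→255, 165 + 61.2 = 226.2→226, 0 + 173.4 = 173.4→173) → #ffe2ad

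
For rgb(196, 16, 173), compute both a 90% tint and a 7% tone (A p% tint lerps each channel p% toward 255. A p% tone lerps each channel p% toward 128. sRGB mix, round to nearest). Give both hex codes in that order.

#F9E7F7, #BF18AA

90% tint:
  R: 196 + 0.9×(255−196) = 196 + 53.1 = 249.1 → 249
  G: 16 + 215.1 = 231.1 → 231
  B: 173 + 73.8 = 246.8 → 247
  → #F9E7F7
7% tone:
  R: 196 + 0.07×(128−196) = 196 − 4.76 = 191.24 → 191
  G: 16 + 0.07×(128−16) = 16 + 7.84 = 23.84 → 24
  B: 173 − 3.15 = 169.85 → 170
  → #BF18AA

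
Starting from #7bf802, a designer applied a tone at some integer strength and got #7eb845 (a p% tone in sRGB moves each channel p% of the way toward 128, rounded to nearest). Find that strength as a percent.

53%

#7bf802 is rgb(123, 248, 2); #7eb845 is rgb(126, 184, 69).
On the B channel (widest range): 69 ≈ 2 + (p/100)(128 − 2), so p ≈ 100×(69 − 2)/(128 − 2) = 6700/126 = 53.17.
p = 53 reproduces all three channels after rounding.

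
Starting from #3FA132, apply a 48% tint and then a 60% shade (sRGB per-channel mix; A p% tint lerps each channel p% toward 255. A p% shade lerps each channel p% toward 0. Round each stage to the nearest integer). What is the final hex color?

#3FA132 is rgb(63, 161, 50).
Per channel, c → c + 0.48(255 − c):
  R: 63 + 92.16 = 155.16 → 155
  G: 161 + 0.48×(255−161) = 161 + 45.12 = 206.12 → 206
  B: 50 + 0.48×(255−50) = 50 + 98.4 = 148.4 → 148
After the tint: rgb(155, 206, 148) = #9BCE94.
Per channel, c → c + 0.6(0 − c):
  R: 155 + 0.6×(0−155) = 155 − 93 = 62 → 62
  G: 206 − 123.6 = 82.4 → 82
  B: 148 − 88.8 = 59.2 → 59
rgb(62, 82, 59) = #3E523B.

#3E523B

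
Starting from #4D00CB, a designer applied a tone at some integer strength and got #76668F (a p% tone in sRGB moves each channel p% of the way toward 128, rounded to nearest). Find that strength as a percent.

80%

#4D00CB is rgb(77, 0, 203); #76668F is rgb(118, 102, 143).
On the G channel (widest range): 102 ≈ 0 + (p/100)(128 − 0), so p ≈ 100×(102 − 0)/(128 − 0) = 10200/128 = 79.69.
p = 80 reproduces all three channels after rounding.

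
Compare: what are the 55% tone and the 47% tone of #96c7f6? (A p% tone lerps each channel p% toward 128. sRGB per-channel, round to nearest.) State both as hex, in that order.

#96c7f6 is rgb(150, 199, 246).
55% tone:
  R: 150 + 0.55×(128−150) = 150 − 12.1 = 137.9 → 138
  G: 199 + 0.55×(128−199) = 199 − 39.05 = 159.95 → 160
  B: 246 − 64.9 = 181.1 → 181
  → #8aa0b5
47% tone:
  R: 150 + 0.47×(128−150) = 150 − 10.34 = 139.66 → 140
  G: 199 + 0.47×(128−199) = 199 − 33.37 = 165.63 → 166
  B: 246 − 55.46 = 190.54 → 191
  → #8ca6bf

#8aa0b5, #8ca6bf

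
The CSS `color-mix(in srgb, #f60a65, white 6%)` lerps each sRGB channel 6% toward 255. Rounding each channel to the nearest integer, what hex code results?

#f60a65 is rgb(246, 10, 101).
A 6% tint moves each channel 6% toward 255:
  R: 246 + 0.06×(255−246) = 246 + 0.54 = 246.54 → 247
  G: 10 + 0.06×(255−10) = 10 + 14.7 = 24.7 → 25
  B: 101 + 9.24 = 110.24 → 110
rgb(247, 25, 110) = #f7196e.

#f7196e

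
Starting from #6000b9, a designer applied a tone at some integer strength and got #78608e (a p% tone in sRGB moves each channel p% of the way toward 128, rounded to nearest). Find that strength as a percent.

#6000b9 is rgb(96, 0, 185); #78608e is rgb(120, 96, 142).
On the G channel (widest range): 96 ≈ 0 + (p/100)(128 − 0), so p ≈ 100×(96 − 0)/(128 − 0) = 9600/128 = 75.00.
p = 75 reproduces all three channels after rounding.

75%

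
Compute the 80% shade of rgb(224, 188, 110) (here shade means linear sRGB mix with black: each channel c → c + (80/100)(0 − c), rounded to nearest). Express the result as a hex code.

Per channel, c → c + 0.8(0 − c):
  R: 224 + 0.8×(0−224) = 224 − 179.2 = 44.8 → 45
  G: 188 + 0.8×(0−188) = 188 − 150.4 = 37.6 → 38
  B: 110 − 88 = 22 → 22
rgb(45, 38, 22) = #2d2616.

#2d2616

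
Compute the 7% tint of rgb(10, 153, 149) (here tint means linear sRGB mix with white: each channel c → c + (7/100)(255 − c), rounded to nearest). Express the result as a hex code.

#1ba09c

Per channel, c → c + 0.07(255 − c):
  R: 10 + 17.15 = 27.15 → 27
  G: 153 + 0.07×(255−153) = 153 + 7.14 = 160.14 → 160
  B: 149 + 0.07×(255−149) = 149 + 7.42 = 156.42 → 156
rgb(27, 160, 156) = #1ba09c.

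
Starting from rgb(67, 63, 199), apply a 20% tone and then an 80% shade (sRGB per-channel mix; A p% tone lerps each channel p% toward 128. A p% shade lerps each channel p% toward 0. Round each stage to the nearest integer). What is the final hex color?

#100F25

Lerp each channel 20% toward 128:
  R: 67 + 12.2 = 79.2 → 79
  G: 63 + 0.2×(128−63) = 63 + 13 = 76 → 76
  B: 199 + 0.2×(128−199) = 199 − 14.2 = 184.8 → 185
After the tone: rgb(79, 76, 185) = #4F4CB9.
An 80% shade moves each channel 80% toward 0:
  R: 79 + 0.8×(0−79) = 79 − 63.2 = 15.8 → 16
  G: 76 − 60.8 = 15.2 → 15
  B: 185 + 0.8×(0−185) = 185 − 148 = 37 → 37
rgb(16, 15, 37) = #100F25.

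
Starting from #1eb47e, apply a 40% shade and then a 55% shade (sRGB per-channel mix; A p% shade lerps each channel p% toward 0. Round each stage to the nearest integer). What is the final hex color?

#083122

#1eb47e is rgb(30, 180, 126).
A 40% shade moves each channel 40% toward 0:
  R: 30 + 0.4×(0−30) = 30 − 12 = 18 → 18
  G: 180 + 0.4×(0−180) = 180 − 72 = 108 → 108
  B: 126 + 0.4×(0−126) = 126 − 50.4 = 75.6 → 76
After the shade: rgb(18, 108, 76) = #126c4c.
Lerp each channel 55% toward 0:
  R: 18 + 0.55×(0−18) = 18 − 9.9 = 8.1 → 8
  G: 108 + 0.55×(0−108) = 108 − 59.4 = 48.6 → 49
  B: 76 − 41.8 = 34.2 → 34
rgb(8, 49, 34) = #083122.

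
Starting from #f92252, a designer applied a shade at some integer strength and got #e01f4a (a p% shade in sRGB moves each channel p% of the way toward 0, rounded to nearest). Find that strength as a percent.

#f92252 is rgb(249, 34, 82); #e01f4a is rgb(224, 31, 74).
On the R channel (widest range): 224 ≈ 249 + (p/100)(0 − 249), so p ≈ 100×(224 − 249)/(0 − 249) = -2500/-249 = 10.04.
p = 10 reproduces all three channels after rounding.

10%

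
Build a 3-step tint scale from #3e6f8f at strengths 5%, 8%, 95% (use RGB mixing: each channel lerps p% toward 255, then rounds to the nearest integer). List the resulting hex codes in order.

#3e6f8f is rgb(62, 111, 143).
5%: (62 + 9.65 = 71.65→72, 111 + 7.2 = 118.2→118, 143 + 5.6 = 148.6→149) → #487695
8%: (62 + 15.44 = 77.44→77, 111 + 11.52 = 122.52→123, 143 + 8.96 = 151.96→152) → #4d7b98
95%: (62 + 183.35 = 245.35→245, 111 + 136.8 = 247.8→248, 143 + 106.4 = 249.4→249) → #f5f8f9

#487695, #4d7b98, #f5f8f9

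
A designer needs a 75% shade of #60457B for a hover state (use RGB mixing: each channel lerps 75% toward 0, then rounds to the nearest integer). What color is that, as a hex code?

#60457B is rgb(96, 69, 123).
A 75% shade moves each channel 75% toward 0:
  R: 96 − 72 = 24 → 24
  G: 69 − 51.75 = 17.25 → 17
  B: 123 − 92.25 = 30.75 → 31
rgb(24, 17, 31) = #18111F.

#18111F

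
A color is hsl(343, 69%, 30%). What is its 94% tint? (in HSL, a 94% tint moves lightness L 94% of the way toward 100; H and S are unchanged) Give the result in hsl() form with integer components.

hsl(343, 69%, 96%)

L moves 94% from 30 toward 100: 30 + 65.8 = 95.8 → 96.
H and S are unchanged.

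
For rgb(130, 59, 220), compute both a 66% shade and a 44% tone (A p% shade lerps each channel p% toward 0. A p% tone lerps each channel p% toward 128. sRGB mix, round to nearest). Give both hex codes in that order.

66% shade:
  R: 130 − 85.8 = 44.2 → 44
  G: 59 − 38.94 = 20.06 → 20
  B: 220 − 145.2 = 74.8 → 75
  → #2C144B
44% tone:
  R: 130 + 0.44×(128−130) = 130 − 0.88 = 129.12 → 129
  G: 59 + 30.36 = 89.36 → 89
  B: 220 + 0.44×(128−220) = 220 − 40.48 = 179.52 → 180
  → #8159B4

#2C144B, #8159B4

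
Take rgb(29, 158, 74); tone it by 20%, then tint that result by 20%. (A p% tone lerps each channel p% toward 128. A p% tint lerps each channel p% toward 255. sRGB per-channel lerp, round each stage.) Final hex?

A 20% tone moves each channel 20% toward 128:
  R: 29 + 0.2×(128−29) = 29 + 19.8 = 48.8 → 49
  G: 158 − 6 = 152 → 152
  B: 74 + 10.8 = 84.8 → 85
After the tone: rgb(49, 152, 85) = #319855.
A 20% tint moves each channel 20% toward 255:
  R: 49 + 41.2 = 90.2 → 90
  G: 152 + 0.2×(255−152) = 152 + 20.6 = 172.6 → 173
  B: 85 + 34 = 119 → 119
rgb(90, 173, 119) = #5aad77.

#5aad77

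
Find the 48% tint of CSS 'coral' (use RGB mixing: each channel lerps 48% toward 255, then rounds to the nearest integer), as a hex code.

CSS coral is rgb(255, 127, 80).
Lerp each channel 48% toward 255:
  R: 255 + 0.48×(255−255) = 255 + 0 = 255 → 255
  G: 127 + 0.48×(255−127) = 127 + 61.44 = 188.44 → 188
  B: 80 + 84 = 164 → 164
rgb(255, 188, 164) = #FFBCA4.

#FFBCA4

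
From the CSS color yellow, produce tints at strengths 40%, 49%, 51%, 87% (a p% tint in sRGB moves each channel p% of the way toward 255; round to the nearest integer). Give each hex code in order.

#FFFF66, #FFFF7D, #FFFF82, #FFFFDE

CSS yellow is rgb(255, 255, 0).
40%: (255→255, 255→255, 0 + 102 = 102→102) → #FFFF66
49%: (255→255, 255→255, 0 + 124.95 = 124.95→125) → #FFFF7D
51%: (255→255, 255→255, 0 + 130.05 = 130.05→130) → #FFFF82
87%: (255→255, 255→255, 0 + 221.85 = 221.85→222) → #FFFFDE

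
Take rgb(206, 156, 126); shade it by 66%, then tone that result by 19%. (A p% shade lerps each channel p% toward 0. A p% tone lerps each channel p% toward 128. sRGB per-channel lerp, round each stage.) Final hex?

Lerp each channel 66% toward 0:
  R: 206 + 0.66×(0−206) = 206 − 135.96 = 70.04 → 70
  G: 156 + 0.66×(0−156) = 156 − 102.96 = 53.04 → 53
  B: 126 − 83.16 = 42.84 → 43
After the shade: rgb(70, 53, 43) = #46352B.
Per channel, c → c + 0.19(128 − c):
  R: 70 + 0.19×(128−70) = 70 + 11.02 = 81.02 → 81
  G: 53 + 14.25 = 67.25 → 67
  B: 43 + 0.19×(128−43) = 43 + 16.15 = 59.15 → 59
rgb(81, 67, 59) = #51433B.

#51433B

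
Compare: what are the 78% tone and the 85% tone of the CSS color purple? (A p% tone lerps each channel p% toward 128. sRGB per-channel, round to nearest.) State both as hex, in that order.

#806480, #806D80

CSS purple is rgb(128, 0, 128).
78% tone:
  R: 128 + 0 = 128 → 128
  G: 0 + 0.78×(128−0) = 0 + 99.84 = 99.84 → 100
  B: 128 + 0.78×(128−128) = 128 + 0 = 128 → 128
  → #806480
85% tone:
  R: 128 + 0 = 128 → 128
  G: 0 + 108.8 = 108.8 → 109
  B: 128 + 0.85×(128−128) = 128 + 0 = 128 → 128
  → #806D80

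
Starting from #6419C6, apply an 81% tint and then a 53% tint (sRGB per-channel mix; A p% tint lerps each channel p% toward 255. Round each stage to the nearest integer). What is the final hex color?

#F1EAFA

#6419C6 is rgb(100, 25, 198).
Per channel, c → c + 0.81(255 − c):
  R: 100 + 0.81×(255−100) = 100 + 125.55 = 225.55 → 226
  G: 25 + 186.3 = 211.3 → 211
  B: 198 + 0.81×(255−198) = 198 + 46.17 = 244.17 → 244
After the tint: rgb(226, 211, 244) = #E2D3F4.
A 53% tint moves each channel 53% toward 255:
  R: 226 + 0.53×(255−226) = 226 + 15.37 = 241.37 → 241
  G: 211 + 0.53×(255−211) = 211 + 23.32 = 234.32 → 234
  B: 244 + 0.53×(255−244) = 244 + 5.83 = 249.83 → 250
rgb(241, 234, 250) = #F1EAFA.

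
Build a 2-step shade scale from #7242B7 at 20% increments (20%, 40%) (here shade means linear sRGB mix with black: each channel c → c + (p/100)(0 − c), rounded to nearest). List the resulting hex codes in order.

#5B3592, #44286E

#7242B7 is rgb(114, 66, 183).
20%: (114 − 22.8 = 91.2→91, 66 − 13.2 = 52.8→53, 183 − 36.6 = 146.4→146) → #5B3592
40%: (114 − 45.6 = 68.4→68, 66 − 26.4 = 39.6→40, 183 − 73.2 = 109.8→110) → #44286E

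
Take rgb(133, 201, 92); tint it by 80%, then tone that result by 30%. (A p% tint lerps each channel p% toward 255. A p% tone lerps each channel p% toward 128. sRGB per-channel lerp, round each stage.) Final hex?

An 80% tint moves each channel 80% toward 255:
  R: 133 + 0.8×(255−133) = 133 + 97.6 = 230.6 → 231
  G: 201 + 0.8×(255−201) = 201 + 43.2 = 244.2 → 244
  B: 92 + 130.4 = 222.4 → 222
After the tint: rgb(231, 244, 222) = #E7F4DE.
Per channel, c → c + 0.3(128 − c):
  R: 231 + 0.3×(128−231) = 231 − 30.9 = 200.1 → 200
  G: 244 + 0.3×(128−244) = 244 − 34.8 = 209.2 → 209
  B: 222 + 0.3×(128−222) = 222 − 28.2 = 193.8 → 194
rgb(200, 209, 194) = #C8D1C2.

#C8D1C2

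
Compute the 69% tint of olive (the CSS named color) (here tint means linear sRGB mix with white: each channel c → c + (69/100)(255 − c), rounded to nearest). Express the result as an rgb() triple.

CSS olive is rgb(128, 128, 0).
A 69% tint moves each channel 69% toward 255:
  R: 128 + 0.69×(255−128) = 128 + 87.63 = 215.63 → 216
  G: 128 + 87.63 = 215.63 → 216
  B: 0 + 0.69×(255−0) = 0 + 175.95 = 175.95 → 176

rgb(216, 216, 176)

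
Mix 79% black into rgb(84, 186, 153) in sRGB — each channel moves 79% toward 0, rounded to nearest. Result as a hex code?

#122720

A 79% shade moves each channel 79% toward 0:
  R: 84 + 0.79×(0−84) = 84 − 66.36 = 17.64 → 18
  G: 186 + 0.79×(0−186) = 186 − 146.94 = 39.06 → 39
  B: 153 + 0.79×(0−153) = 153 − 120.87 = 32.13 → 32
rgb(18, 39, 32) = #122720.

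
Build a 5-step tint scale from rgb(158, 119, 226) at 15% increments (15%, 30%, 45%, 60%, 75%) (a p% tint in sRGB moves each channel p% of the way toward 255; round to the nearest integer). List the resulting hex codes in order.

15%: (158 + 14.55 = 172.55→173, 119 + 20.4 = 139.4→139, 226 + 4.35 = 230.35→230) → #AD8BE6
30%: (158 + 29.1 = 187.1→187, 119 + 40.8 = 159.8→160, 226 + 8.7 = 234.7→235) → #BBA0EB
45%: (158 + 43.65 = 201.65→202, 119 + 61.2 = 180.2→180, 226 + 13.05 = 239.05→239) → #CAB4EF
60%: (158 + 58.2 = 216.2→216, 119 + 81.6 = 200.6→201, 226 + 17.4 = 243.4→243) → #D8C9F3
75%: (158 + 72.75 = 230.75→231, 119 + 102 = 221→221, 226 + 21.75 = 247.75→248) → #E7DDF8

#AD8BE6, #BBA0EB, #CAB4EF, #D8C9F3, #E7DDF8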